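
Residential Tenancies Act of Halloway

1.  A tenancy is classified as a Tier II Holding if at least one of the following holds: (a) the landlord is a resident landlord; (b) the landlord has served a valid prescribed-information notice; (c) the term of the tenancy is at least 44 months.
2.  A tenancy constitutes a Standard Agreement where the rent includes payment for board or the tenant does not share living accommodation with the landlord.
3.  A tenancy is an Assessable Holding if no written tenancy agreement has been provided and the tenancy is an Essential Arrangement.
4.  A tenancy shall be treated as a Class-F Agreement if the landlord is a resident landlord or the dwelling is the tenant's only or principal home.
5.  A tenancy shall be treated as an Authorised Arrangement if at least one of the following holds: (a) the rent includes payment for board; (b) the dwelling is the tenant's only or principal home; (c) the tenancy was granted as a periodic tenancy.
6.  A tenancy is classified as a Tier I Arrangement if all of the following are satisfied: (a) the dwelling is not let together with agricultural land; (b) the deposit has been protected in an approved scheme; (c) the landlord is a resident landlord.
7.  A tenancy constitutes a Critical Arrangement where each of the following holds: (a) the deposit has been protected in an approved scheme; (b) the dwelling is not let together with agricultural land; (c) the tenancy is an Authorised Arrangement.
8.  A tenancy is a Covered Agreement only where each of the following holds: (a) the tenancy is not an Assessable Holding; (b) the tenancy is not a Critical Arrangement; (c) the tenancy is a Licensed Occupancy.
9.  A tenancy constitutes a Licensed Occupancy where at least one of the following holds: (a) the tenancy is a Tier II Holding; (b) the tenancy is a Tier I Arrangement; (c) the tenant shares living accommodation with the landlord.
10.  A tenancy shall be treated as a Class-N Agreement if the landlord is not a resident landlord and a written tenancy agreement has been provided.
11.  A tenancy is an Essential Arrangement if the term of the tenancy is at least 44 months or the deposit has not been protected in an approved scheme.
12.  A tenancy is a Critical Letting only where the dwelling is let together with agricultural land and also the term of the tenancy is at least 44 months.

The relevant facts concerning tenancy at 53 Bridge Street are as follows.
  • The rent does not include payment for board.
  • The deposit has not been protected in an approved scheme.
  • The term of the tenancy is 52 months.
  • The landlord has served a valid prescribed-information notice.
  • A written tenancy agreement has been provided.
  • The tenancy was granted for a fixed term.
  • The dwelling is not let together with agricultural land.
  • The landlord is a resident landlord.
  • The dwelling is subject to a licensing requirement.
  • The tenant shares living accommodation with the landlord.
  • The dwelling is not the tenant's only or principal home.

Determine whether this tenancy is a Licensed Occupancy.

Yes

paragraph 1 — Tier II Holding: [the landlord is a resident landlord? yes] OR [the landlord has served a valid prescribed-information notice? yes] OR [term of the tenancy: 52 months ≥ 44 months? yes] → satisfied.
paragraph 6 — Tier I Arrangement: [the dwelling is not let together with agricultural land? yes] AND [the deposit has been protected in an approved scheme? no] AND [the landlord is a resident landlord? yes] → not satisfied.
paragraph 9 — Licensed Occupancy: [Tier II Holding (paragraph 1)? yes] OR [Tier I Arrangement (paragraph 6)? no] OR [the tenant shares living accommodation with the landlord? yes] → satisfied.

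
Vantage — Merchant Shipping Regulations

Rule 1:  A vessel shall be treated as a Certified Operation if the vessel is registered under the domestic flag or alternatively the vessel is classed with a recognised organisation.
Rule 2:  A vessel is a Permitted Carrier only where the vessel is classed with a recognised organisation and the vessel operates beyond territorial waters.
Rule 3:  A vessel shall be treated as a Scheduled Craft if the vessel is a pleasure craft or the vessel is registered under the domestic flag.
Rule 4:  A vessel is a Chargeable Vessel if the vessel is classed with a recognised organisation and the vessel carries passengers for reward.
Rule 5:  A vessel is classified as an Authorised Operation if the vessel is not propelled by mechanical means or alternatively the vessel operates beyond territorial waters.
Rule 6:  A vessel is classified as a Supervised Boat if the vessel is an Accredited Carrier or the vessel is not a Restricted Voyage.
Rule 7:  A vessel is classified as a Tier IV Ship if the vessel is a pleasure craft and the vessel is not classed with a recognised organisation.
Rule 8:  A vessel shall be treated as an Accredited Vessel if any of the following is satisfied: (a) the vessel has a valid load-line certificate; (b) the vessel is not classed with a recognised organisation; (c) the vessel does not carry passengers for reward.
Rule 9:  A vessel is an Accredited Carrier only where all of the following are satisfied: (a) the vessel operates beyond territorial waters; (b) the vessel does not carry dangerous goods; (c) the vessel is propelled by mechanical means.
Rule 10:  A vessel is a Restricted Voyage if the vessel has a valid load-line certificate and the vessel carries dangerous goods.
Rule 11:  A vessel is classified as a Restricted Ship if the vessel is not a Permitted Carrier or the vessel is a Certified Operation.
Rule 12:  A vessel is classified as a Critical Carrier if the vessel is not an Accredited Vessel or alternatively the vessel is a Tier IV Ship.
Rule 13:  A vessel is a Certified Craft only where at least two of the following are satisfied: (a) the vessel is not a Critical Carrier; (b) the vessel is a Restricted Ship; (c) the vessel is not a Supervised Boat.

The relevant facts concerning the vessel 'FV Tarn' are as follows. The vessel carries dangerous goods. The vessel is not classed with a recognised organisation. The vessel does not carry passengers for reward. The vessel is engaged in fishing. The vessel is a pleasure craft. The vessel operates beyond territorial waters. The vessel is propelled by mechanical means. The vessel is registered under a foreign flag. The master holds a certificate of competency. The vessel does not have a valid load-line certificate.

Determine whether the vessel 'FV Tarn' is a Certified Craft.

rule 8 — Accredited Vessel: [the vessel has a valid load-line certificate? no] OR [the vessel is not classed with a recognised organisation? yes] OR [the vessel does not carry passengers for reward? yes] → satisfied.
rule 7 — Tier IV Ship: [the vessel is a pleasure craft? yes] AND [the vessel is not classed with a recognised organisation? yes] → satisfied.
rule 12 — Critical Carrier: [not an Accredited Vessel (rule 8)? no] OR [Tier IV Ship (rule 7)? yes] → satisfied.
rule 2 — Permitted Carrier: [the vessel is classed with a recognised organisation? no] AND [the vessel operates beyond territorial waters? yes] → not satisfied.
rule 1 — Certified Operation: [the vessel is registered under the domestic flag? no] OR [the vessel is classed with a recognised organisation? no] → not satisfied.
rule 11 — Restricted Ship: [not a Permitted Carrier (rule 2)? yes] OR [Certified Operation (rule 1)? no] → satisfied.
rule 9 — Accredited Carrier: [the vessel operates beyond territorial waters? yes] AND [the vessel does not carry dangerous goods? no] AND [the vessel is propelled by mechanical means? yes] → not satisfied.
rule 10 — Restricted Voyage: [the vessel has a valid load-line certificate? no] AND [the vessel carries dangerous goods? yes] → not satisfied.
rule 6 — Supervised Boat: [Accredited Carrier (rule 9)? no] OR [not a Restricted Voyage (rule 10)? yes] → satisfied.
rule 13 — Certified Craft: not a Critical Carrier (rule 12)? no; Restricted Ship (rule 11)? yes; not a Supervised Boat (rule 6)? no — 1 of 3 hold (need ≥2) → not satisfied.

No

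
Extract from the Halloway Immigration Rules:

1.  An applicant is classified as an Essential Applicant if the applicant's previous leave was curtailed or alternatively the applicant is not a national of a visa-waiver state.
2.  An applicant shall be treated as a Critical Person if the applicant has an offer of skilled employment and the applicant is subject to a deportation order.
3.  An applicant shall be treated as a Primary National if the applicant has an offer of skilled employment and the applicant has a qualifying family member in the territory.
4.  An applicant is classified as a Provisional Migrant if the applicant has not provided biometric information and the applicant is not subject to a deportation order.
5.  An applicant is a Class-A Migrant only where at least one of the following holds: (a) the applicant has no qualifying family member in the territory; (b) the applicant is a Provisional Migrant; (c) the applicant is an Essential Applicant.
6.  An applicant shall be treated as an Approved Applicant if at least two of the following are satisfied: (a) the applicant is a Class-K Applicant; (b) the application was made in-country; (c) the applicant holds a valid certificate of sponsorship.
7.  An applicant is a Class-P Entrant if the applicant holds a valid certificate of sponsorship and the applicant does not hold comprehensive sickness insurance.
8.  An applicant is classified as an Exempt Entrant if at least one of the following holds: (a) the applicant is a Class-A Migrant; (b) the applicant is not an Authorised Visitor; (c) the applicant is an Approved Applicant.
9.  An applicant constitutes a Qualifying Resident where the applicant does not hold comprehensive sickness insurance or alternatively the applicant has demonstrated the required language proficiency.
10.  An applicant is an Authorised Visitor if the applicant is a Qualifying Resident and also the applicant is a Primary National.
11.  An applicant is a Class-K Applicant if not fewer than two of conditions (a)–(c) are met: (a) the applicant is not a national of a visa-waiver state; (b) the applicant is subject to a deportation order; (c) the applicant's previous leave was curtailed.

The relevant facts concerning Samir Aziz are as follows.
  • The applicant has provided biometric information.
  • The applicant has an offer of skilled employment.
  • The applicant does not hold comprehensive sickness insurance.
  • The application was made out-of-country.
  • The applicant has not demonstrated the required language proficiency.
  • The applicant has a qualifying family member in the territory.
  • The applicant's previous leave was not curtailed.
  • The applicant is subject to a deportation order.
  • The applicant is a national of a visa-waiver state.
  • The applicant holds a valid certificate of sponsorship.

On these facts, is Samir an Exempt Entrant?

paragraph 4 — Provisional Migrant: [the applicant has not provided biometric information? no] AND [the applicant is not subject to a deportation order? no] → not satisfied.
paragraph 1 — Essential Applicant: [the applicant's previous leave was curtailed? no] OR [the applicant is not a national of a visa-waiver state? no] → not satisfied.
paragraph 5 — Class-A Migrant: [the applicant has no qualifying family member in the territory? no] OR [Provisional Migrant (paragraph 4)? no] OR [Essential Applicant (paragraph 1)? no] → not satisfied.
paragraph 9 — Qualifying Resident: [the applicant does not hold comprehensive sickness insurance? yes] OR [the applicant has demonstrated the required language proficiency? no] → satisfied.
paragraph 3 — Primary National: [the applicant has an offer of skilled employment? yes] AND [the applicant has a qualifying family member in the territory? yes] → satisfied.
paragraph 10 — Authorised Visitor: [Qualifying Resident (paragraph 9)? yes] AND [Primary National (paragraph 3)? yes] → satisfied.
paragraph 11 — Class-K Applicant: the applicant is not a national of a visa-waiver state? no; the applicant is subject to a deportation order? yes; the applicant's previous leave was curtailed? no — 1 of 3 hold (need ≥2) → not satisfied.
paragraph 6 — Approved Applicant: Class-K Applicant (paragraph 11)? no; the application was made in-country? no; the applicant holds a valid certificate of sponsorship? yes — 1 of 3 hold (need ≥2) → not satisfied.
paragraph 8 — Exempt Entrant: [Class-A Migrant (paragraph 5)? no] OR [not an Authorised Visitor (paragraph 10)? no] OR [Approved Applicant (paragraph 6)? no] → not satisfied.

No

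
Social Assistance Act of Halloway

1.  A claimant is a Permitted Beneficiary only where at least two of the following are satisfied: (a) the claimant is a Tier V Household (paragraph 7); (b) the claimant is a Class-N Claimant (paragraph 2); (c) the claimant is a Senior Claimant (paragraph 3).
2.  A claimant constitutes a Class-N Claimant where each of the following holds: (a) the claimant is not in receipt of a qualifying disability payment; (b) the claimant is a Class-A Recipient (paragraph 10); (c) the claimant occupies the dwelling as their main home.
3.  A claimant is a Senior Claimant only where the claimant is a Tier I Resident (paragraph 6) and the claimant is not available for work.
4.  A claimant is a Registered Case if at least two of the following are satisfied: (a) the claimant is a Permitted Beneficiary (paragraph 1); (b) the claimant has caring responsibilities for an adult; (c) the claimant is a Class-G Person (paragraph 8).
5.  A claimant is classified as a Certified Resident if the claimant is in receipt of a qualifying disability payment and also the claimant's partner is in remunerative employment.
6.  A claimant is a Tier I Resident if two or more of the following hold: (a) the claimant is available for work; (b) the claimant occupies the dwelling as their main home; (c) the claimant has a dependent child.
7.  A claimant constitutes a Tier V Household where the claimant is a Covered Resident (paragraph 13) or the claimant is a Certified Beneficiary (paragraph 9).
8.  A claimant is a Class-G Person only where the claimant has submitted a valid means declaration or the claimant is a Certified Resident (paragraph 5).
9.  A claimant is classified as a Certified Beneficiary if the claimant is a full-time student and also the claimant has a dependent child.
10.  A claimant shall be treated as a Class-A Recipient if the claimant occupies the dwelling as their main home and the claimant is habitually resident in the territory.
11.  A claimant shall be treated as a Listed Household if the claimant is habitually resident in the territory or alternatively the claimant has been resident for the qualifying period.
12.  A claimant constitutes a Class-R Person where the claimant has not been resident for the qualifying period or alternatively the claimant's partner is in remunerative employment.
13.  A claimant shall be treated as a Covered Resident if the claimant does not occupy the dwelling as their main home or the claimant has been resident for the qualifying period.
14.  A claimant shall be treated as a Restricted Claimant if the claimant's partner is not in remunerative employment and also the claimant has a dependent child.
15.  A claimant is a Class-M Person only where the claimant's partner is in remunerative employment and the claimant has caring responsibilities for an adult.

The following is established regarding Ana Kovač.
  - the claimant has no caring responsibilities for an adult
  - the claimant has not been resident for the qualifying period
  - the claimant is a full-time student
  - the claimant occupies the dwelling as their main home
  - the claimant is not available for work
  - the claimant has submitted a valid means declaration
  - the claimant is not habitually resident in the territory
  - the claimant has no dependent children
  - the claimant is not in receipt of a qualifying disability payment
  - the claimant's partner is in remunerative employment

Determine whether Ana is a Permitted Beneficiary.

paragraph 13 — Covered Resident: [the claimant does not occupy the dwelling as their main home? no] OR [the claimant has been resident for the qualifying period? no] → not satisfied.
paragraph 9 — Certified Beneficiary: [the claimant is a full-time student? yes] AND [the claimant has a dependent child? no] → not satisfied.
paragraph 7 — Tier V Household: [Covered Resident (paragraph 13)? no] OR [Certified Beneficiary (paragraph 9)? no] → not satisfied.
paragraph 10 — Class-A Recipient: [the claimant occupies the dwelling as their main home? yes] AND [the claimant is habitually resident in the territory? no] → not satisfied.
paragraph 2 — Class-N Claimant: [the claimant is not in receipt of a qualifying disability payment? yes] AND [Class-A Recipient (paragraph 10)? no] AND [the claimant occupies the dwelling as their main home? yes] → not satisfied.
paragraph 6 — Tier I Resident: the claimant is available for work? no; the claimant occupies the dwelling as their main home? yes; the claimant has a dependent child? no — 1 of 3 hold (need ≥2) → not satisfied.
paragraph 3 — Senior Claimant: [Tier I Resident (paragraph 6)? no] AND [the claimant is not available for work? yes] → not satisfied.
paragraph 1 — Permitted Beneficiary: Tier V Household (paragraph 7)? no; Class-N Claimant (paragraph 2)? no; Senior Claimant (paragraph 3)? no — 0 of 3 hold (need ≥2) → not satisfied.

No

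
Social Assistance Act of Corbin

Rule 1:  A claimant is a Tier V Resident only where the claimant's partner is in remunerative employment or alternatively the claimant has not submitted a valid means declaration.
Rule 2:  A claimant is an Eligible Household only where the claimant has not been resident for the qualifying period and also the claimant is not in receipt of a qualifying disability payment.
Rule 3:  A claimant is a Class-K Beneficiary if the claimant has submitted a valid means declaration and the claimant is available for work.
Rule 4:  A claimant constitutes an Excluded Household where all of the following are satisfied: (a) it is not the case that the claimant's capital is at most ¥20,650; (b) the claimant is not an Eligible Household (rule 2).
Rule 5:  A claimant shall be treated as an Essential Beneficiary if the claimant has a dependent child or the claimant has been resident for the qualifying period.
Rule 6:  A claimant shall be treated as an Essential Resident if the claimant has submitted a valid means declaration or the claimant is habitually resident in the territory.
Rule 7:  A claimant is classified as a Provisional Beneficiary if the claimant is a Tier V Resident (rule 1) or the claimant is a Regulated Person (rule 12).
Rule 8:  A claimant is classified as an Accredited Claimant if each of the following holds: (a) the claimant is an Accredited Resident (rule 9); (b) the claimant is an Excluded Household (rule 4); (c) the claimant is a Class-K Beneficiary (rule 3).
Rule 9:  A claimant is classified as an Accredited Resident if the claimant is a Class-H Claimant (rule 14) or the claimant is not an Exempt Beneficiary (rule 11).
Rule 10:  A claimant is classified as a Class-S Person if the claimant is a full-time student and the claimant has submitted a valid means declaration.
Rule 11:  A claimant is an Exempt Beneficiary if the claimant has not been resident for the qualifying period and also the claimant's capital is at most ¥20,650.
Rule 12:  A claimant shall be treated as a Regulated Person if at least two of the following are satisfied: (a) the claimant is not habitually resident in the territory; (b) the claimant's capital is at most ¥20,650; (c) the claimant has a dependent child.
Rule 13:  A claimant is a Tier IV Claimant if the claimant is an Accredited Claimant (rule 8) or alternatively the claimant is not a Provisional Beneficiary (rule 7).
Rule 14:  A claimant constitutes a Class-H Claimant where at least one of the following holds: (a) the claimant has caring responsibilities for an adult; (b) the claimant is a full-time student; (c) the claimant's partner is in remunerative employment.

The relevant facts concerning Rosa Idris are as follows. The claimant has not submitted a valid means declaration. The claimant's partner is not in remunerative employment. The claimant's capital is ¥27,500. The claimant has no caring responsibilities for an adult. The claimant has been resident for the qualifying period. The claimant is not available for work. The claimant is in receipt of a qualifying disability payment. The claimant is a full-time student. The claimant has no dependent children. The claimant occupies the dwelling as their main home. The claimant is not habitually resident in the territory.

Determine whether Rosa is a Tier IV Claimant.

No

Under rule 14: the claimant has caring responsibilities for an adult? no; or the claimant is a full-time student? yes; or the claimant's partner is in remunerative employment? no. So the claimant is a Class-H Claimant.
Under rule 11: the claimant has not been resident for the qualifying period? no; and claimant's capital: ¥27,500 ≤ ¥20,650? no. So the claimant is not an Exempt Beneficiary.
Under rule 9: Class-H Claimant (rule 14)? yes; or not an Exempt Beneficiary (rule 11)? yes. So the claimant is an Accredited Resident.
Under rule 2: the claimant has not been resident for the qualifying period? no; and the claimant is not in receipt of a qualifying disability payment? no. So the claimant is not an Eligible Household.
Under rule 4: claimant's capital: ¥27,500 ≤ ¥20,650? no, so negated condition yes; and not an Eligible Household (rule 2)? yes. So the claimant is an Excluded Household.
Under rule 3: the claimant has submitted a valid means declaration? no; and the claimant is available for work? no. So the claimant is not a Class-K Beneficiary.
Under rule 8: Accredited Resident (rule 9)? yes; and Excluded Household (rule 4)? yes; and Class-K Beneficiary (rule 3)? no. So the claimant is not an Accredited Claimant.
Under rule 1: the claimant's partner is in remunerative employment? no; or the claimant has not submitted a valid means declaration? yes. So the claimant is a Tier V Resident.
Under rule 12: the claimant is not habitually resident in the territory? yes; claimant's capital: ¥27,500 ≤ ¥20,650? no; the claimant has a dependent child? no — 1 of 3 hold (need ≥2) → not satisfied.
Under rule 7: Tier V Resident (rule 1)? yes; or Regulated Person (rule 12)? no. So the claimant is a Provisional Beneficiary.
Under rule 13: Accredited Claimant (rule 8)? no; or not a Provisional Beneficiary (rule 7)? no. So the claimant is not a Tier IV Claimant.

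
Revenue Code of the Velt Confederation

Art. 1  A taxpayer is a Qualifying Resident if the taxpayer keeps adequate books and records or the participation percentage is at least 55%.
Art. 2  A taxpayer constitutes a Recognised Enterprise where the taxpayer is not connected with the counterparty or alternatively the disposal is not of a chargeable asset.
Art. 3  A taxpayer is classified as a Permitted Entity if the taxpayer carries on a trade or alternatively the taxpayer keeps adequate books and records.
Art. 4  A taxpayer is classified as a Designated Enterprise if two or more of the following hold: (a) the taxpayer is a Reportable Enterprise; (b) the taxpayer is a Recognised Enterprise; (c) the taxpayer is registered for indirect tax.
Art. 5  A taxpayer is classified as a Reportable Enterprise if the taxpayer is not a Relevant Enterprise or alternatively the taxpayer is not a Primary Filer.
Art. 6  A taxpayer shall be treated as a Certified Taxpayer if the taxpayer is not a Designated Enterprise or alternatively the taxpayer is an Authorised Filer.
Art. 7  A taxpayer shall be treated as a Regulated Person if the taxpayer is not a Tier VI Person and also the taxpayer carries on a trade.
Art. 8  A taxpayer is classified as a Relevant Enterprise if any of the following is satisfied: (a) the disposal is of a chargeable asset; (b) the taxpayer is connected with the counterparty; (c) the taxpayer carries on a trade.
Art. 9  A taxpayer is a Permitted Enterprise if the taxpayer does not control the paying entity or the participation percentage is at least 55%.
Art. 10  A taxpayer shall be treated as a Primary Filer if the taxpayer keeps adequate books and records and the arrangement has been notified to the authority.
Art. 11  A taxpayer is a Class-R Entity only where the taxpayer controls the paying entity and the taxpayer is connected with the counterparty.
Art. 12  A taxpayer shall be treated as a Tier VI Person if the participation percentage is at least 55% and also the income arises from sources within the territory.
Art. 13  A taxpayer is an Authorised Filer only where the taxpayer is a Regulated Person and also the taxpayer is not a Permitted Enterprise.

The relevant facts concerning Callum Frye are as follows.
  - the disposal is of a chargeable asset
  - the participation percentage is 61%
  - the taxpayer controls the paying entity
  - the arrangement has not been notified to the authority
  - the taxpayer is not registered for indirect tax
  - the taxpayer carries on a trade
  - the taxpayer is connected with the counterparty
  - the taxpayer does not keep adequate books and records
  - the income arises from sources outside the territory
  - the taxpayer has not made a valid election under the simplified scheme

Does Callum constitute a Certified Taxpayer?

Yes

Under article 8: the disposal is of a chargeable asset? yes; or the taxpayer is connected with the counterparty? yes; or the taxpayer carries on a trade? yes. So the taxpayer is a Relevant Enterprise.
Under article 10: the taxpayer keeps adequate books and records? no; and the arrangement has been notified to the authority? no. So the taxpayer is not a Primary Filer.
Under article 5: not a Relevant Enterprise (article 8)? no; or not a Primary Filer (article 10)? yes. So the taxpayer is a Reportable Enterprise.
Under article 2: the taxpayer is not connected with the counterparty? no; or the disposal is not of a chargeable asset? no. So the taxpayer is not a Recognised Enterprise.
Under article 4: Reportable Enterprise (article 5)? yes; Recognised Enterprise (article 2)? no; the taxpayer is registered for indirect tax? no — 1 of 3 hold (need ≥2) → not satisfied.
Under article 12: participation percentage: 61% ≥ 55%? yes; and the income arises from sources within the territory? no. So the taxpayer is not a Tier VI Person.
Under article 7: not a Tier VI Person (article 12)? yes; and the taxpayer carries on a trade? yes. So the taxpayer is a Regulated Person.
Under article 9: the taxpayer does not control the paying entity? no; or participation percentage: 61% ≥ 55%? yes. So the taxpayer is a Permitted Enterprise.
Under article 13: Regulated Person (article 7)? yes; and not a Permitted Enterprise (article 9)? no. So the taxpayer is not an Authorised Filer.
Under article 6: not a Designated Enterprise (article 4)? yes; or Authorised Filer (article 13)? no. So the taxpayer is a Certified Taxpayer.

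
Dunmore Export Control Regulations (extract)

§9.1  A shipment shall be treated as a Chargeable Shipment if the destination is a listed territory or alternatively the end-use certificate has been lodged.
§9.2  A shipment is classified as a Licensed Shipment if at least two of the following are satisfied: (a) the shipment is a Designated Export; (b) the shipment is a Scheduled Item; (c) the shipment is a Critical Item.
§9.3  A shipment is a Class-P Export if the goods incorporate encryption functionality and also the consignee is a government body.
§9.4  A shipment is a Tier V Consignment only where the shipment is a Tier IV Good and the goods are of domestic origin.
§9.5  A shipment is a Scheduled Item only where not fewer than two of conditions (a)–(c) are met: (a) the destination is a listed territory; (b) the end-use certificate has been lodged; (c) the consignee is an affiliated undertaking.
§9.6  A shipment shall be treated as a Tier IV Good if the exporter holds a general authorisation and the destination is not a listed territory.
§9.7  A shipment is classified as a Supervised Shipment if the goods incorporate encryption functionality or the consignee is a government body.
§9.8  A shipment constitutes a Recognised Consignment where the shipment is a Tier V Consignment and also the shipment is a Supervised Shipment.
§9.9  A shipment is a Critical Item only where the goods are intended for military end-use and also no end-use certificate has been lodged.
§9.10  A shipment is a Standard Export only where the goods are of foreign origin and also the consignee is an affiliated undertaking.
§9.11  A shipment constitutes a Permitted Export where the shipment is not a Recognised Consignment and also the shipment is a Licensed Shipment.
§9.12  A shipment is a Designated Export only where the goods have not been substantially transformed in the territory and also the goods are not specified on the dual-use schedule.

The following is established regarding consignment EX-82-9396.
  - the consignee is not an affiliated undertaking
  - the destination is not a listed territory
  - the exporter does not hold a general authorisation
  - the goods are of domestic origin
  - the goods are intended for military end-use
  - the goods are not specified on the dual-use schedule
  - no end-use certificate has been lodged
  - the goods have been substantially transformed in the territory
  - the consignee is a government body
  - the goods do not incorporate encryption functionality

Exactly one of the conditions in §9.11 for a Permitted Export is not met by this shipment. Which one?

§9.6 — Tier IV Good: [the exporter holds a general authorisation? no] AND [the destination is not a listed territory? yes] → not satisfied.
§9.4 — Tier V Consignment: [Tier IV Good (§9.6)? no] AND [the goods are of domestic origin? yes] → not satisfied.
§9.7 — Supervised Shipment: [the goods incorporate encryption functionality? no] OR [the consignee is a government body? yes] → satisfied.
§9.8 — Recognised Consignment: [Tier V Consignment (§9.4)? no] AND [Supervised Shipment (§9.7)? yes] → not satisfied.
§9.12 — Designated Export: [the goods have not been substantially transformed in the territory? no] AND [the goods are not specified on the dual-use schedule? yes] → not satisfied.
§9.5 — Scheduled Item: the destination is a listed territory? no; the end-use certificate has been lodged? no; the consignee is an affiliated undertaking? no — 0 of 3 hold (need ≥2) → not satisfied.
§9.9 — Critical Item: [the goods are intended for military end-use? yes] AND [no end-use certificate has been lodged? yes] → satisfied.
§9.2 — Licensed Shipment: Designated Export (§9.12)? no; Scheduled Item (§9.5)? no; Critical Item (§9.9)? yes — 1 of 3 hold (need ≥2) → not satisfied.
§9.11 — Permitted Export: [not a Recognised Consignment (§9.8)? yes] AND [Licensed Shipment (§9.2)? no] → not satisfied.

Licensed Shipment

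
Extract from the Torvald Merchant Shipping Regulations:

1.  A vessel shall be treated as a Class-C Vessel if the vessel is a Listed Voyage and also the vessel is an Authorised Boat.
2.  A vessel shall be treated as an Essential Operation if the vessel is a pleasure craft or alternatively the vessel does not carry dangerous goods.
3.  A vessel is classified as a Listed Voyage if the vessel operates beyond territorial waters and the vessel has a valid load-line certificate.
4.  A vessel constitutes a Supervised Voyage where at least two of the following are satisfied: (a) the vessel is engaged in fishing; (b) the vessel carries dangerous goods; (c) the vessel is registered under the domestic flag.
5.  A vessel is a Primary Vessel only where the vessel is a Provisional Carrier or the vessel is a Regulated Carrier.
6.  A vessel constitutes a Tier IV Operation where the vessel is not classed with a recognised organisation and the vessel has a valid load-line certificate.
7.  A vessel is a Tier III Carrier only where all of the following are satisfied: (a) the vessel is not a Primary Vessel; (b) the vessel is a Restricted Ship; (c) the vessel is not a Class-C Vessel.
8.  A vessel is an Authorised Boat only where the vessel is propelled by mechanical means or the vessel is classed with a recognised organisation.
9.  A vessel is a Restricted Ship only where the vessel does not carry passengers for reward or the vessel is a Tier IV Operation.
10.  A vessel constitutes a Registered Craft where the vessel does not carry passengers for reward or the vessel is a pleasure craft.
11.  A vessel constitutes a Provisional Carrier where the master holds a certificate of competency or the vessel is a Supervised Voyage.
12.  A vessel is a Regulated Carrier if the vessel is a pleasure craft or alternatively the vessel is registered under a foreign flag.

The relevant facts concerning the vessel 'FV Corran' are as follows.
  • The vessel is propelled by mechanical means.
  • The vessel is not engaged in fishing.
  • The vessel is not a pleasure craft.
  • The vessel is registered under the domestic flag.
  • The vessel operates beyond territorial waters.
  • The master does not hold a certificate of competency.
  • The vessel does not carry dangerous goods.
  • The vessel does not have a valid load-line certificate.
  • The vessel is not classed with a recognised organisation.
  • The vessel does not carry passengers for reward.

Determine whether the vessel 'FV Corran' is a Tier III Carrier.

Under paragraph 4: the vessel is engaged in fishing? no; the vessel carries dangerous goods? no; the vessel is registered under the domestic flag? yes — 1 of 3 hold (need ≥2) → not satisfied.
Under paragraph 11: the master holds a certificate of competency? no; or Supervised Voyage (paragraph 4)? no. So the vessel is not a Provisional Carrier.
Under paragraph 12: the vessel is a pleasure craft? no; or the vessel is registered under a foreign flag? no. So the vessel is not a Regulated Carrier.
Under paragraph 5: Provisional Carrier (paragraph 11)? no; or Regulated Carrier (paragraph 12)? no. So the vessel is not a Primary Vessel.
Under paragraph 6: the vessel is not classed with a recognised organisation? yes; and the vessel has a valid load-line certificate? no. So the vessel is not a Tier IV Operation.
Under paragraph 9: the vessel does not carry passengers for reward? yes; or Tier IV Operation (paragraph 6)? no. So the vessel is a Restricted Ship.
Under paragraph 3: the vessel operates beyond territorial waters? yes; and the vessel has a valid load-line certificate? no. So the vessel is not a Listed Voyage.
Under paragraph 8: the vessel is propelled by mechanical means? yes; or the vessel is classed with a recognised organisation? no. So the vessel is an Authorised Boat.
Under paragraph 1: Listed Voyage (paragraph 3)? no; and Authorised Boat (paragraph 8)? yes. So the vessel is not a Class-C Vessel.
Under paragraph 7: not a Primary Vessel (paragraph 5)? yes; and Restricted Ship (paragraph 9)? yes; and not a Class-C Vessel (paragraph 1)? yes. So the vessel is a Tier III Carrier.

Yes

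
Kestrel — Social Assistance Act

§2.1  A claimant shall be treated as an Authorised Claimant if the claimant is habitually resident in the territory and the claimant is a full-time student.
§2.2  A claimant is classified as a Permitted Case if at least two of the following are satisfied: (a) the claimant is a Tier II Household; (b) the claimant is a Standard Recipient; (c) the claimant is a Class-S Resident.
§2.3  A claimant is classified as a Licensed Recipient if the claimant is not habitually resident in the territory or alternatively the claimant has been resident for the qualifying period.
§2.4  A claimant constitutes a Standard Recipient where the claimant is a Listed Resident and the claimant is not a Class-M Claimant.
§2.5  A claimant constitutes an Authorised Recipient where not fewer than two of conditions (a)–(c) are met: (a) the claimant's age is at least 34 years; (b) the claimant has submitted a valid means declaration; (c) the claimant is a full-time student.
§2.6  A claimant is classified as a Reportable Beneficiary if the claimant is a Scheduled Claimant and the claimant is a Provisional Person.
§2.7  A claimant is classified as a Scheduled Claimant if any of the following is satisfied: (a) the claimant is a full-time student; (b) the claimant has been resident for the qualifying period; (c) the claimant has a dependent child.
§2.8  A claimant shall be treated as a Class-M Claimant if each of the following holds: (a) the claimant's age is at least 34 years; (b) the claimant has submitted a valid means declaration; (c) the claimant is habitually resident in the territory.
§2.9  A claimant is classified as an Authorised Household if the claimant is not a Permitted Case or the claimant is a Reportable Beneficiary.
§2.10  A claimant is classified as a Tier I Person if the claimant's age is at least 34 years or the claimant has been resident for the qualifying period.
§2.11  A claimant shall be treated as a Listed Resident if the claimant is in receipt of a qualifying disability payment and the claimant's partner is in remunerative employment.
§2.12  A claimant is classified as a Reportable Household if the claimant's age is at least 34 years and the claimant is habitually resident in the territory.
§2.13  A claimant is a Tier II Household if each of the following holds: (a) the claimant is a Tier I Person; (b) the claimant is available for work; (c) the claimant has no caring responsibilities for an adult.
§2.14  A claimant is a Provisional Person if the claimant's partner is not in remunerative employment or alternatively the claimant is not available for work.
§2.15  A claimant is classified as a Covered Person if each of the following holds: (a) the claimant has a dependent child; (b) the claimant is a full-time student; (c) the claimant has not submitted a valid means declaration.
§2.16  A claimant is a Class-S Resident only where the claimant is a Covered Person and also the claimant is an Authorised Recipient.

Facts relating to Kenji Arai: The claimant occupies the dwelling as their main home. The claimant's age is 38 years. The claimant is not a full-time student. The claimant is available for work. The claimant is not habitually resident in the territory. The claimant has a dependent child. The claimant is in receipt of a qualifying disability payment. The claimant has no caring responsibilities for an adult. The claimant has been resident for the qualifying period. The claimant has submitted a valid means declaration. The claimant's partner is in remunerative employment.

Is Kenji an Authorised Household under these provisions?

§2.10 — Tier I Person: [claimant's age: 38 years ≥ 34 years? yes] OR [the claimant has been resident for the qualifying period? yes] → satisfied.
§2.13 — Tier II Household: [Tier I Person (§2.10)? yes] AND [the claimant is available for work? yes] AND [the claimant has no caring responsibilities for an adult? yes] → satisfied.
§2.11 — Listed Resident: [the claimant is in receipt of a qualifying disability payment? yes] AND [the claimant's partner is in remunerative employment? yes] → satisfied.
§2.8 — Class-M Claimant: [claimant's age: 38 years ≥ 34 years? yes] AND [the claimant has submitted a valid means declaration? yes] AND [the claimant is habitually resident in the territory? no] → not satisfied.
§2.4 — Standard Recipient: [Listed Resident (§2.11)? yes] AND [not a Class-M Claimant (§2.8)? yes] → satisfied.
§2.15 — Covered Person: [the claimant has a dependent child? yes] AND [the claimant is a full-time student? no] AND [the claimant has not submitted a valid means declaration? no] → not satisfied.
§2.5 — Authorised Recipient: claimant's age: 38 years ≥ 34 years? yes; the claimant has submitted a valid means declaration? yes; the claimant is a full-time student? no — 2 of 3 hold (need ≥2) → satisfied.
§2.16 — Class-S Resident: [Covered Person (§2.15)? no] AND [Authorised Recipient (§2.5)? yes] → not satisfied.
§2.2 — Permitted Case: Tier II Household (§2.13)? yes; Standard Recipient (§2.4)? yes; Class-S Resident (§2.16)? no — 2 of 3 hold (need ≥2) → satisfied.
§2.7 — Scheduled Claimant: [the claimant is a full-time student? no] OR [the claimant has been resident for the qualifying period? yes] OR [the claimant has a dependent child? yes] → satisfied.
§2.14 — Provisional Person: [the claimant's partner is not in remunerative employment? no] OR [the claimant is not available for work? no] → not satisfied.
§2.6 — Reportable Beneficiary: [Scheduled Claimant (§2.7)? yes] AND [Provisional Person (§2.14)? no] → not satisfied.
§2.9 — Authorised Household: [not a Permitted Case (§2.2)? no] OR [Reportable Beneficiary (§2.6)? no] → not satisfied.

No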